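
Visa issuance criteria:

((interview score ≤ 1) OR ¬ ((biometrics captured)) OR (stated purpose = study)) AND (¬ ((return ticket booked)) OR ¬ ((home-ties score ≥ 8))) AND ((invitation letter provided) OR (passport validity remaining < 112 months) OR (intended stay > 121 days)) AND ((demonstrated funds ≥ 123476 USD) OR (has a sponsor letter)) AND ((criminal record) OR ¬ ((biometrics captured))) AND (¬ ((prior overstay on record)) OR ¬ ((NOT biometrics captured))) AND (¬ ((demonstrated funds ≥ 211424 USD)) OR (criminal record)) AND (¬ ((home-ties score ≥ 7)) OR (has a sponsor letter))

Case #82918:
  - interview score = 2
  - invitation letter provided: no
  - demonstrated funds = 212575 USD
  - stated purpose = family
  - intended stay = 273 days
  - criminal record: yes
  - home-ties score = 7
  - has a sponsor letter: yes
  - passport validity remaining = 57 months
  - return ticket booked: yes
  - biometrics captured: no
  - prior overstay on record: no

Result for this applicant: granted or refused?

Atomic conditions:
  interview score ≤ 1: 2 ≤ 1 is false
  biometrics captured: no → false
  stated purpose = study: family == study is false
  return ticket booked: yes → true
  home-ties score ≥ 8: 7 ≥ 8 is false
  invitation letter provided: no → false
  passport validity remaining < 112 months: 57 < 112 is true
  intended stay > 121 days: 273 > 121 is true
  demonstrated funds ≥ 123476 USD: 212575 ≥ 123476 is true
  has a sponsor letter: yes → true
  criminal record: yes → true
  prior overstay on record: no → false
  NOT biometrics captured: no → true
  demonstrated funds ≥ 211424 USD: 212575 ≥ 211424 is true
  home-ties score ≥ 7: 7 ≥ 7 is true
Combine:
[1.2] NOT false = true
[1] false OR true OR false = true
[2.1] NOT true = false
[2.2] NOT false = true
[2] false OR true = true
[3] false OR true OR true = true
[4] true OR true = true
[5.2] NOT false = true
[5] true OR true = true
[6.1] NOT false = true
[6.2] NOT true = false
[6] true OR false = true
[7.1] NOT true = false
[7] false OR true = true
[8.1] NOT true = false
[8] false OR true = true
[root] true AND true AND true AND true AND true AND true AND true AND true = true
Overall: true → granted

Granted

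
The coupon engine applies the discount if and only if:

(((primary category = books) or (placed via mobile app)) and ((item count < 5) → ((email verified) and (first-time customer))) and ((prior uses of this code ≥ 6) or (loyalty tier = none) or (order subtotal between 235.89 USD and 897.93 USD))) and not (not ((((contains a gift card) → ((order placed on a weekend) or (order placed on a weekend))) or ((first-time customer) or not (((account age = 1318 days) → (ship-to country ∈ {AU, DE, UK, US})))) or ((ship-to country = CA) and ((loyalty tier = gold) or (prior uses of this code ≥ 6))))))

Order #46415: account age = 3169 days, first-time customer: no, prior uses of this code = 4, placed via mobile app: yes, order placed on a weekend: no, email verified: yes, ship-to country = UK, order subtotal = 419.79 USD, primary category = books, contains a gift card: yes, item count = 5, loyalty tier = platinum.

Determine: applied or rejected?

Rejected

Atomic conditions:
  primary category = books: books == books is true
  placed via mobile app: yes → true
  item count < 5: 5 < 5 is false
  email verified: yes → true
  first-time customer: no → false
  prior uses of this code ≥ 6: 4 ≥ 6 is false
  loyalty tier = none: platinum == none is false
  order subtotal between 235.89 USD and 897.93 USD: 419.79 in [235.89, 897.93] is true
  contains a gift card: yes → true
  order placed on a weekend: no → false
  account age = 1318 days: 3169 == 1318 is false
  ship-to country ∈ {AU, DE, UK, US}: UK is in the set → true
  ship-to country = CA: UK == CA is false
  loyalty tier = gold: platinum == gold is false
Combine:
[1.1] true OR true = true
[1.2.2] true AND false = false
[1.2] false → false (antecedent false ⇒ implication holds) = true
[1.3] false OR false OR true = true
[1] true AND true AND true = true
[2.1.1.1.2] false OR false = false
[2.1.1.1] true → false = false
[2.1.1.2.2.1] false → true (antecedent false ⇒ implication holds) = true
[2.1.1.2.2] NOT true = false
[2.1.1.2] false OR false = false
[2.1.1.3.2] false OR false = false
[2.1.1.3] false AND false = false
[2.1.1] false OR false OR false = false
[2.1] NOT false = true
[2] NOT true = false
[root] true AND false = false
Overall: false → rejected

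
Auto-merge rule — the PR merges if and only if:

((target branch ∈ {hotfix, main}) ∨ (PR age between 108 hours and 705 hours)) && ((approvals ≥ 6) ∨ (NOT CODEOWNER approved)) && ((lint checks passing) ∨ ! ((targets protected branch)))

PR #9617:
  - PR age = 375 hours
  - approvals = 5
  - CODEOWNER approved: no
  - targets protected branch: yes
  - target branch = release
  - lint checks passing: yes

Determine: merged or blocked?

Atomic conditions:
  target branch ∈ {hotfix, main}: release is not in the set → false
  PR age between 108 hours and 705 hours: 375 in [108, 705] is true
  approvals ≥ 6: 5 ≥ 6 is false
  NOT CODEOWNER approved: no → true
  lint checks passing: yes → true
  targets protected branch: yes → true
Combine:
[1] false OR true = true
[2] false OR true = true
[3.2] NOT true = false
[3] true OR false = true
[root] true AND true AND true = true
Overall: true → merged

Merged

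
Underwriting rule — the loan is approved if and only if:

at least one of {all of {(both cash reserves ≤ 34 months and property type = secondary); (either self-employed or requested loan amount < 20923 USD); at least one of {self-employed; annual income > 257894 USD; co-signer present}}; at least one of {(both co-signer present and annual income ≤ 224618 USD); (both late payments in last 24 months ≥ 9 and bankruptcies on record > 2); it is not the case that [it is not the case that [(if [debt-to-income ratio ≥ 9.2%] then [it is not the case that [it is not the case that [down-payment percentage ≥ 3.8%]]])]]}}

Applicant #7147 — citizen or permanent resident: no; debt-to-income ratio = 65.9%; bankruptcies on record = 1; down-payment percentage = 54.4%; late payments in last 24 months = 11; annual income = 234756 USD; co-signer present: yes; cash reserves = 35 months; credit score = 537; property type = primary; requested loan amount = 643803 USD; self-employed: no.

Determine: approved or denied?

Atomic conditions:
  cash reserves ≤ 34 months: 35 ≤ 34 is false
  property type = secondary: primary == secondary is false
  self-employed: no → false
  requested loan amount < 20923 USD: 643803 < 20923 is false
  annual income > 257894 USD: 234756 > 257894 is false
  co-signer present: yes → true
  annual income ≤ 224618 USD: 234756 ≤ 224618 is false
  late payments in last 24 months ≥ 9: 11 ≥ 9 is true
  bankruptcies on record > 2: 1 > 2 is false
  debt-to-income ratio ≥ 9.2%: 65.9 ≥ 9.2 is true
  down-payment percentage ≥ 3.8%: 54.4 ≥ 3.8 is true
Combine:
[1.1] false AND false = false
[1.2] false OR false = false
[1.3] false OR false OR true = true
[1] false AND false AND true = false
[2.1] true AND false = false
[2.2] true AND false = false
[2.3.1.1.2.1] NOT true = false
[2.3.1.1.2] NOT false = true
[2.3.1.1] true → true = true
[2.3.1] NOT true = false
[2.3] NOT false = true
[2] false OR false OR true = true
[root] false OR true = true
Overall: true → approved

Approved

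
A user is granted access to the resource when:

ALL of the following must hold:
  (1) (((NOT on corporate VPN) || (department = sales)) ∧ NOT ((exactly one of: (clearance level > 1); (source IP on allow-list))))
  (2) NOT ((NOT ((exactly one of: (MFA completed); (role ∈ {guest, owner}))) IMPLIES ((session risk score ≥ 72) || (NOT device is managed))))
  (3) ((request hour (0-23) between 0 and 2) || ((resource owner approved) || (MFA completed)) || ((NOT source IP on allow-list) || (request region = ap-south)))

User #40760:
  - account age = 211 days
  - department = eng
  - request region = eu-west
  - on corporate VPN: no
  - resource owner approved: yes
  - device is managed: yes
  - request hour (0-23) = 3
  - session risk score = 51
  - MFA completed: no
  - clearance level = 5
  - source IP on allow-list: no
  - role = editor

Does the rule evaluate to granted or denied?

Atomic conditions:
  NOT on corporate VPN: no → true
  department = sales: eng == sales is false
  clearance level > 1: 5 > 1 is true
  source IP on allow-list: no → false
  MFA completed: no → false
  role ∈ {guest, owner}: editor is not in the set → false
  session risk score ≥ 72: 51 ≥ 72 is false
  NOT device is managed: yes → false
  request hour (0-23) between 0 and 2: 3 in [0, 2] is false
  resource owner approved: yes → true
  NOT source IP on allow-list: no → true
  request region = ap-south: eu-west == ap-south is false
Combine:
[1.1] true OR false = true
[1.2.1] exactly-one(true, false) = true
[1.2] NOT true = false
[1] true AND false = false
[2.1.1.1] exactly-one(false, false) = false
[2.1.1] NOT false = true
[2.1.2] false OR false = false
[2.1] true → false = false
[2] NOT false = true
[3.2] true OR false = true
[3.3] true OR false = true
[3] false OR true OR true = true
[root] false AND true AND true = false
Overall: false → denied

Denied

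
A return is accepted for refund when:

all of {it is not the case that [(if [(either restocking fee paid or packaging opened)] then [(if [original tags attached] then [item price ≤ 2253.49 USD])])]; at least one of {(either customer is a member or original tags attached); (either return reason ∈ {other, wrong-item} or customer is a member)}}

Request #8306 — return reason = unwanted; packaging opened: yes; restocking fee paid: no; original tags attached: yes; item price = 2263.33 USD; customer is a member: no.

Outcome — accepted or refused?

Atomic conditions:
  restocking fee paid: no → false
  packaging opened: yes → true
  original tags attached: yes → true
  item price ≤ 2253.49 USD: 2263.33 ≤ 2253.49 is false
  customer is a member: no → false
  return reason ∈ {other, wrong-item}: unwanted is not in the set → false
Combine:
[1.1.1] false OR true = true
[1.1.2] true → false = false
[1.1] true → false = false
[1] NOT false = true
[2.1] false OR true = true
[2.2] false OR false = false
[2] true OR false = true
[root] true AND true = true
Overall: true → accepted

Accepted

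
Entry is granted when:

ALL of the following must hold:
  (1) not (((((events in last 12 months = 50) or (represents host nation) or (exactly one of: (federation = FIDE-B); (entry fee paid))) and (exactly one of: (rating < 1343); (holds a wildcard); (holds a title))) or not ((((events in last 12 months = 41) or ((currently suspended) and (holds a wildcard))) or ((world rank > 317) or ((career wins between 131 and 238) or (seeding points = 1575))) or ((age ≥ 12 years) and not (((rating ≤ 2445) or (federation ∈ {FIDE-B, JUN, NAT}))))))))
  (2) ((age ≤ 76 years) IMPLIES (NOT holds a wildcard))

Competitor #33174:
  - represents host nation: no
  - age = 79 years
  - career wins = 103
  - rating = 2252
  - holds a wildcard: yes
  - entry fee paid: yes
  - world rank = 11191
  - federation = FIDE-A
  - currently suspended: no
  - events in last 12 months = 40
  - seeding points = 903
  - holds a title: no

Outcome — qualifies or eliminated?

Atomic conditions:
  events in last 12 months = 50: 40 == 50 is false
  represents host nation: no → false
  federation = FIDE-B: FIDE-A == FIDE-B is false
  entry fee paid: yes → true
  rating < 1343: 2252 < 1343 is false
  holds a wildcard: yes → true
  holds a title: no → false
  events in last 12 months = 41: 40 == 41 is false
  currently suspended: no → false
  world rank > 317: 11191 > 317 is true
  career wins between 131 and 238: 103 in [131, 238] is false
  seeding points = 1575: 903 == 1575 is false
  age ≥ 12 years: 79 ≥ 12 is true
  rating ≤ 2445: 2252 ≤ 2445 is true
  federation ∈ {FIDE-B, JUN, NAT}: FIDE-A is not in the set → false
  age ≤ 76 years: 79 ≤ 76 is false
  NOT holds a wildcard: yes → false
Combine:
[1.1.1.1.3] exactly-one(false, true) = true
[1.1.1.1] false OR false OR true = true
[1.1.1.2] exactly-one(false, true, false) = true
[1.1.1] true AND true = true
[1.1.2.1.1.2] false AND true = false
[1.1.2.1.1] false OR false = false
[1.1.2.1.2.2] false OR false = false
[1.1.2.1.2] true OR false = true
[1.1.2.1.3.2.1] true OR false = true
[1.1.2.1.3.2] NOT true = false
[1.1.2.1.3] true AND false = false
[1.1.2.1] false OR true OR false = true
[1.1.2] NOT true = false
[1.1] true OR false = true
[1] NOT true = false
[2] false → false (antecedent false ⇒ implication holds) = true
[root] false AND true = false
Overall: false → eliminated

Eliminated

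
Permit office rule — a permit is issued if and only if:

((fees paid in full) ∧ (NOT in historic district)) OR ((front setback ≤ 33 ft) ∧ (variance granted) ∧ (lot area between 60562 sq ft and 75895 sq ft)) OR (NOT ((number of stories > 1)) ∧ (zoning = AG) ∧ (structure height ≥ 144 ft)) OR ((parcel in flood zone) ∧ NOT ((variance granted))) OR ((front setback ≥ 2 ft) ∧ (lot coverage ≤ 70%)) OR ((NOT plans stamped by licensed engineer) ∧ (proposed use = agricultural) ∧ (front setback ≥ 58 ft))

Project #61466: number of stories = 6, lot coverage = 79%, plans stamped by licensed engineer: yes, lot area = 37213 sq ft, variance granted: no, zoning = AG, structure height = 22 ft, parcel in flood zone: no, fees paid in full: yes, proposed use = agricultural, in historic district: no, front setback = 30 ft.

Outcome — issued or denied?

Issued

Atomic conditions:
  fees paid in full: yes → true
  NOT in historic district: no → true
  front setback ≤ 33 ft: 30 ≤ 33 is true
  variance granted: no → false
  lot area between 60562 sq ft and 75895 sq ft: 37213 in [60562, 75895] is false
  number of stories > 1: 6 > 1 is true
  zoning = AG: AG == AG is true
  structure height ≥ 144 ft: 22 ≥ 144 is false
  parcel in flood zone: no → false
  front setback ≥ 2 ft: 30 ≥ 2 is true
  lot coverage ≤ 70%: 79 ≤ 70 is false
  NOT plans stamped by licensed engineer: yes → false
  proposed use = agricultural: agricultural == agricultural is true
  front setback ≥ 58 ft: 30 ≥ 58 is false
Combine:
[1] true AND true = true
[2] true AND false AND false = false
[3.1] NOT true = false
[3] false AND true AND false = false
[4.2] NOT false = true
[4] false AND true = false
[5] true AND false = false
[6] false AND true AND false = false
[root] true OR false OR false OR false OR false OR false = true
Overall: true → issued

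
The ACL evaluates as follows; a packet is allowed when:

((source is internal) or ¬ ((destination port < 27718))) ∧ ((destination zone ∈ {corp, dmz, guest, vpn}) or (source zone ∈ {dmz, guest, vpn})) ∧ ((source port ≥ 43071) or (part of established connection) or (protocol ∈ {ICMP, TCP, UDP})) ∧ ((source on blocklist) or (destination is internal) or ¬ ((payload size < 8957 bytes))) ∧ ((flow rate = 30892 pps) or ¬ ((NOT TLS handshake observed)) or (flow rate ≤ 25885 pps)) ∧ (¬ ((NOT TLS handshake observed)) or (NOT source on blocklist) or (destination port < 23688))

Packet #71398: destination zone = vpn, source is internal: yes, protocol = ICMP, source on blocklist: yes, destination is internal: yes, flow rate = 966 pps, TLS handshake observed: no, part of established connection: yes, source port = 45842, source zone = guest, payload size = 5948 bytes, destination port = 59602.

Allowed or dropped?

Dropped

Atomic conditions:
  source is internal: yes → true
  destination port < 27718: 59602 < 27718 is false
  destination zone ∈ {corp, dmz, guest, vpn}: vpn is in the set → true
  source zone ∈ {dmz, guest, vpn}: guest is in the set → true
  source port ≥ 43071: 45842 ≥ 43071 is true
  part of established connection: yes → true
  protocol ∈ {ICMP, TCP, UDP}: ICMP is in the set → true
  source on blocklist: yes → true
  destination is internal: yes → true
  payload size < 8957 bytes: 5948 < 8957 is true
  flow rate = 30892 pps: 966 == 30892 is false
  NOT TLS handshake observed: no → true
  flow rate ≤ 25885 pps: 966 ≤ 25885 is true
  NOT source on blocklist: yes → false
  destination port < 23688: 59602 < 23688 is false
Combine:
[1.2] NOT false = true
[1] true OR true = true
[2] true OR true = true
[3] true OR true OR true = true
[4.3] NOT true = false
[4] true OR true OR false = true
[5.2] NOT true = false
[5] false OR false OR true = true
[6.1] NOT true = false
[6] false OR false OR false = false
[root] true AND true AND true AND true AND true AND false = false
Overall: false → dropped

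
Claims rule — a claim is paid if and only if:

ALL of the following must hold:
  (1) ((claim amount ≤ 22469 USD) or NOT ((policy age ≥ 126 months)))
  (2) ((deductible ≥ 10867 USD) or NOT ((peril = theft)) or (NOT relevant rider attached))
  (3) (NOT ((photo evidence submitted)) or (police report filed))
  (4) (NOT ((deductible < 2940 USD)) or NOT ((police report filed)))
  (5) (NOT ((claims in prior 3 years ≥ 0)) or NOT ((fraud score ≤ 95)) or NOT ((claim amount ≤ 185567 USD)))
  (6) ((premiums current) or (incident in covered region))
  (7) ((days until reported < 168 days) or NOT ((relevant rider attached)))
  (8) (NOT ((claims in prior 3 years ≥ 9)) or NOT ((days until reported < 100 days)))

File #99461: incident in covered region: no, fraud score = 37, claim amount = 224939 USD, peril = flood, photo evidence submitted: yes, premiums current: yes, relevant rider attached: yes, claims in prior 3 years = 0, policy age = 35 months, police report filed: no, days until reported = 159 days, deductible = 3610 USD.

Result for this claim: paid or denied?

Denied

Atomic conditions:
  claim amount ≤ 22469 USD: 224939 ≤ 22469 is false
  policy age ≥ 126 months: 35 ≥ 126 is false
  deductible ≥ 10867 USD: 3610 ≥ 10867 is false
  peril = theft: flood == theft is false
  NOT relevant rider attached: yes → false
  photo evidence submitted: yes → true
  police report filed: no → false
  deductible < 2940 USD: 3610 < 2940 is false
  claims in prior 3 years ≥ 0: 0 ≥ 0 is true
  fraud score ≤ 95: 37 ≤ 95 is true
  claim amount ≤ 185567 USD: 224939 ≤ 185567 is false
  premiums current: yes → true
  incident in covered region: no → false
  days until reported < 168 days: 159 < 168 is true
  relevant rider attached: yes → true
  claims in prior 3 years ≥ 9: 0 ≥ 9 is false
  days until reported < 100 days: 159 < 100 is false
Combine:
[1.2] NOT false = true
[1] false OR true = true
[2.2] NOT false = true
[2] false OR true OR false = true
[3.1] NOT true = false
[3] false OR false = false
[4.1] NOT false = true
[4.2] NOT false = true
[4] true OR true = true
[5.1] NOT true = false
[5.2] NOT true = false
[5.3] NOT false = true
[5] false OR false OR true = true
[6] true OR false = true
[7.2] NOT true = false
[7] true OR false = true
[8.1] NOT false = true
[8.2] NOT false = true
[8] true OR true = true
[root] true AND true AND false AND true AND true AND true AND true AND true = false
Overall: false → denied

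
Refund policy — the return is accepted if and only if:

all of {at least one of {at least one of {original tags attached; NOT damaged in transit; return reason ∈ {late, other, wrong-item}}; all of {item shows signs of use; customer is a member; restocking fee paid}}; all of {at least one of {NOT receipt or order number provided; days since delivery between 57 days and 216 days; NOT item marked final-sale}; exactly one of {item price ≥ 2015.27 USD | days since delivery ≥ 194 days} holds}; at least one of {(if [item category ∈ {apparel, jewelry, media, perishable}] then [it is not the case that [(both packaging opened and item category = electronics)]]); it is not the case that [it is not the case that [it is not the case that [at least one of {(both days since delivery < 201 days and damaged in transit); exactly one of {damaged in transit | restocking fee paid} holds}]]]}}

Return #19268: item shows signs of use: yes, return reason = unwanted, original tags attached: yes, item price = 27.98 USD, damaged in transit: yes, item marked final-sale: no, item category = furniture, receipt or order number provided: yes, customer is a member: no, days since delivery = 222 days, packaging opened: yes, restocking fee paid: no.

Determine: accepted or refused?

Accepted

Atomic conditions:
  original tags attached: yes → true
  NOT damaged in transit: yes → false
  return reason ∈ {late, other, wrong-item}: unwanted is not in the set → false
  item shows signs of use: yes → true
  customer is a member: no → false
  restocking fee paid: no → false
  NOT receipt or order number provided: yes → false
  days since delivery between 57 days and 216 days: 222 in [57, 216] is false
  NOT item marked final-sale: no → true
  item price ≥ 2015.27 USD: 27.98 ≥ 2015.27 is false
  days since delivery ≥ 194 days: 222 ≥ 194 is true
  item category ∈ {apparel, jewelry, media, perishable}: furniture is not in the set → false
  packaging opened: yes → true
  item category = electronics: furniture == electronics is false
  days since delivery < 201 days: 222 < 201 is false
  damaged in transit: yes → true
Combine:
[1.1] true OR false OR false = true
[1.2] true AND false AND false = false
[1] true OR false = true
[2.1] false OR false OR true = true
[2.2] exactly-one(false, true) = true
[2] true AND true = true
[3.1.2.1] true AND false = false
[3.1.2] NOT false = true
[3.1] false → true (antecedent false ⇒ implication holds) = true
[3.2.1.1.1.1] false AND true = false
[3.2.1.1.1.2] exactly-one(true, false) = true
[3.2.1.1.1] false OR true = true
[3.2.1.1] NOT true = false
[3.2.1] NOT false = true
[3.2] NOT true = false
[3] true OR false = true
[root] true AND true AND true = true
Overall: true → accepted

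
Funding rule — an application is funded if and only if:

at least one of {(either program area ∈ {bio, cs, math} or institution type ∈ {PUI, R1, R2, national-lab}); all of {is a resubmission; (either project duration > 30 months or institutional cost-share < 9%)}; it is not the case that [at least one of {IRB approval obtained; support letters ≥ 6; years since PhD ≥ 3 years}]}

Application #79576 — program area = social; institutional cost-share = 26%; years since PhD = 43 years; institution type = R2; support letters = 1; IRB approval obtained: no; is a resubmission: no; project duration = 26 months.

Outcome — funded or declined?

Funded

Atomic conditions:
  program area ∈ {bio, cs, math}: social is not in the set → false
  institution type ∈ {PUI, R1, R2, national-lab}: R2 is in the set → true
  is a resubmission: no → false
  project duration > 30 months: 26 > 30 is false
  institutional cost-share < 9%: 26 < 9 is false
  IRB approval obtained: no → false
  support letters ≥ 6: 1 ≥ 6 is false
  years since PhD ≥ 3 years: 43 ≥ 3 is true
Combine:
[1] false OR true = true
[2.2] false OR false = false
[2] false AND false = false
[3.1] false OR false OR true = true
[3] NOT true = false
[root] true OR false OR false = true
Overall: true → funded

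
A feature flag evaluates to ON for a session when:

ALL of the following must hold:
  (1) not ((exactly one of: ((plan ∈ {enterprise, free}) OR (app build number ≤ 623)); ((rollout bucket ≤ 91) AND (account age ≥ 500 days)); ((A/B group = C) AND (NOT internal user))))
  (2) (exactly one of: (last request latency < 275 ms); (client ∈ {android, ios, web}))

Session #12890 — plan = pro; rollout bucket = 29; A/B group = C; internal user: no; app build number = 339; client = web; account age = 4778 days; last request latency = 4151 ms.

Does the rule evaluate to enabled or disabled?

Atomic conditions:
  plan ∈ {enterprise, free}: pro is not in the set → false
  app build number ≤ 623: 339 ≤ 623 is true
  rollout bucket ≤ 91: 29 ≤ 91 is true
  account age ≥ 500 days: 4778 ≥ 500 is true
  A/B group = C: C == C is true
  NOT internal user: no → true
  last request latency < 275 ms: 4151 < 275 is false
  client ∈ {android, ios, web}: web is in the set → true
Combine:
[1.1.1] false OR true = true
[1.1.2] true AND true = true
[1.1.3] true AND true = true
[1.1] exactly-one(true, true, true) = false
[1] NOT false = true
[2] exactly-one(false, true) = true
[root] true AND true = true
Overall: true → enabled

Enabled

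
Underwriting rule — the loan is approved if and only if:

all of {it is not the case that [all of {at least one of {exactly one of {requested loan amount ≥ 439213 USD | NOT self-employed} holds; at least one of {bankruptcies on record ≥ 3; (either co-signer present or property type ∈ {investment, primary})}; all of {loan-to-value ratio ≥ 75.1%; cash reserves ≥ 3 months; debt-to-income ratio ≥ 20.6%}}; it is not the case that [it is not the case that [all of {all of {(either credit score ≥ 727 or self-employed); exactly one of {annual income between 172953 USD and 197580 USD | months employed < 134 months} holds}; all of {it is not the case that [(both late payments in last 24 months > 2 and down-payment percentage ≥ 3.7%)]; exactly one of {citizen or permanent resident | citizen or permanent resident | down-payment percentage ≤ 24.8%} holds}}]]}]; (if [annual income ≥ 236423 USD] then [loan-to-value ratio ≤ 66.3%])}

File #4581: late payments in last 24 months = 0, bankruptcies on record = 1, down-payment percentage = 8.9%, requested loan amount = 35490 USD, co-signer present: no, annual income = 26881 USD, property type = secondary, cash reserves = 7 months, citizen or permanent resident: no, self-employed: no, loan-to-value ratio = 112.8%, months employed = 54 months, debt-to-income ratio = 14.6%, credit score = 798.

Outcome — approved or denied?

Atomic conditions:
  requested loan amount ≥ 439213 USD: 35490 ≥ 439213 is false
  NOT self-employed: no → true
  bankruptcies on record ≥ 3: 1 ≥ 3 is false
  co-signer present: no → false
  property type ∈ {investment, primary}: secondary is not in the set → false
  loan-to-value ratio ≥ 75.1%: 112.8 ≥ 75.1 is true
  cash reserves ≥ 3 months: 7 ≥ 3 is true
  debt-to-income ratio ≥ 20.6%: 14.6 ≥ 20.6 is false
  credit score ≥ 727: 798 ≥ 727 is true
  self-employed: no → false
  annual income between 172953 USD and 197580 USD: 26881 in [172953, 197580] is false
  months employed < 134 months: 54 < 134 is true
  late payments in last 24 months > 2: 0 > 2 is false
  down-payment percentage ≥ 3.7%: 8.9 ≥ 3.7 is true
  citizen or permanent resident: no → false
  down-payment percentage ≤ 24.8%: 8.9 ≤ 24.8 is true
  annual income ≥ 236423 USD: 26881 ≥ 236423 is false
  loan-to-value ratio ≤ 66.3%: 112.8 ≤ 66.3 is false
Combine:
[1.1.1.1] exactly-one(false, true) = true
[1.1.1.2.2] false OR false = false
[1.1.1.2] false OR false = false
[1.1.1.3] true AND true AND false = false
[1.1.1] true OR false OR false = true
[1.1.2.1.1.1.1] true OR false = true
[1.1.2.1.1.1.2] exactly-one(false, true) = true
[1.1.2.1.1.1] true AND true = true
[1.1.2.1.1.2.1.1] false AND true = false
[1.1.2.1.1.2.1] NOT false = true
[1.1.2.1.1.2.2] exactly-one(false, false, true) = true
[1.1.2.1.1.2] true AND true = true
[1.1.2.1.1] true AND true = true
[1.1.2.1] NOT true = false
[1.1.2] NOT false = true
[1.1] true AND true = true
[1] NOT true = false
[2] false → false (antecedent false ⇒ implication holds) = true
[root] false AND true = false
Overall: false → denied

Denied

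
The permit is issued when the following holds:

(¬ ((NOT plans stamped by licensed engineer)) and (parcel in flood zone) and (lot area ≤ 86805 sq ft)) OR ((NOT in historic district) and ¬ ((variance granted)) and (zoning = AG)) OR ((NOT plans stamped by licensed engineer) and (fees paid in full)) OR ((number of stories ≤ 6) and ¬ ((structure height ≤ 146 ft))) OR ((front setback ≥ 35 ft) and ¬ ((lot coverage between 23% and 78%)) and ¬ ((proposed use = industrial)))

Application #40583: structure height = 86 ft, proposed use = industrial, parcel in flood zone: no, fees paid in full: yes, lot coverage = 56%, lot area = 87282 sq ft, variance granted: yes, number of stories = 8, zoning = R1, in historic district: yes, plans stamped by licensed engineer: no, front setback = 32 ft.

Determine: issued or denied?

Issued

Atomic conditions:
  NOT plans stamped by licensed engineer: no → true
  parcel in flood zone: no → false
  lot area ≤ 86805 sq ft: 87282 ≤ 86805 is false
  NOT in historic district: yes → false
  variance granted: yes → true
  zoning = AG: R1 == AG is false
  fees paid in full: yes → true
  number of stories ≤ 6: 8 ≤ 6 is false
  structure height ≤ 146 ft: 86 ≤ 146 is true
  front setback ≥ 35 ft: 32 ≥ 35 is false
  lot coverage between 23% and 78%: 56 in [23, 78] is true
  proposed use = industrial: industrial == industrial is true
Combine:
[1.1] NOT true = false
[1] false AND false AND false = false
[2.2] NOT true = false
[2] false AND false AND false = false
[3] true AND true = true
[4.2] NOT true = false
[4] false AND false = false
[5.2] NOT true = false
[5.3] NOT true = false
[5] false AND false AND false = false
[root] false OR false OR true OR false OR false = true
Overall: true → issued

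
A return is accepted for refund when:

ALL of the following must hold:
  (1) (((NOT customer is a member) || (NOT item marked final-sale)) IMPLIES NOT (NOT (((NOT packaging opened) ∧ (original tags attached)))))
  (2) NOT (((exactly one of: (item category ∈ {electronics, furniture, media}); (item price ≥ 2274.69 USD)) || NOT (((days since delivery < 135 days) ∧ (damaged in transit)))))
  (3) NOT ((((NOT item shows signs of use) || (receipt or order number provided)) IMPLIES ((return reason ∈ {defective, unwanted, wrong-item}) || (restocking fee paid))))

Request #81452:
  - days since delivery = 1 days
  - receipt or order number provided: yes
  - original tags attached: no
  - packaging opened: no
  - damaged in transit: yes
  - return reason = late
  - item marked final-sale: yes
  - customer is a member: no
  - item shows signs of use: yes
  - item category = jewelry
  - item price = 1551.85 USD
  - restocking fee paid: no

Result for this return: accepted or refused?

Refused

Atomic conditions:
  NOT customer is a member: no → true
  NOT item marked final-sale: yes → false
  NOT packaging opened: no → true
  original tags attached: no → false
  item category ∈ {electronics, furniture, media}: jewelry is not in the set → false
  item price ≥ 2274.69 USD: 1551.85 ≥ 2274.69 is false
  days since delivery < 135 days: 1 < 135 is true
  damaged in transit: yes → true
  NOT item shows signs of use: yes → false
  receipt or order number provided: yes → true
  return reason ∈ {defective, unwanted, wrong-item}: late is not in the set → false
  restocking fee paid: no → false
Combine:
[1.1] true OR false = true
[1.2.1.1] true AND false = false
[1.2.1] NOT false = true
[1.2] NOT true = false
[1] true → false = false
[2.1.1] exactly-one(false, false) = false
[2.1.2.1] true AND true = true
[2.1.2] NOT true = false
[2.1] false OR false = false
[2] NOT false = true
[3.1.1] false OR true = true
[3.1.2] false OR false = false
[3.1] true → false = false
[3] NOT false = true
[root] false AND true AND true = false
Overall: false → refused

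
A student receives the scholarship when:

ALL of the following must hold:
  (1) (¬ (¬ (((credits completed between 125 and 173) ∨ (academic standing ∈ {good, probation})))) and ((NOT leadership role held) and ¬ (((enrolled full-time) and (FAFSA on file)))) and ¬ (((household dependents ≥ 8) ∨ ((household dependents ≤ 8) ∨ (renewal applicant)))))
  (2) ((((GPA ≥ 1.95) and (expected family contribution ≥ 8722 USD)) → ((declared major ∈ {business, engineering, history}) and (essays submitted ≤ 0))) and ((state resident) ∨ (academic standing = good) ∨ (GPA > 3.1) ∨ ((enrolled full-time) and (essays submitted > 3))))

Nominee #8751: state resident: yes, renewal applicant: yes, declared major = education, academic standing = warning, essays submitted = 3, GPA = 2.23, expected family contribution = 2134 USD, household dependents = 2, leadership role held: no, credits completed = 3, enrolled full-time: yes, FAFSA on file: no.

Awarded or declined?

Atomic conditions:
  credits completed between 125 and 173: 3 in [125, 173] is false
  academic standing ∈ {good, probation}: warning is not in the set → false
  NOT leadership role held: no → true
  enrolled full-time: yes → true
  FAFSA on file: no → false
  household dependents ≥ 8: 2 ≥ 8 is false
  household dependents ≤ 8: 2 ≤ 8 is true
  renewal applicant: yes → true
  GPA ≥ 1.95: 2.23 ≥ 1.95 is true
  expected family contribution ≥ 8722 USD: 2134 ≥ 8722 is false
  declared major ∈ {business, engineering, history}: education is not in the set → false
  essays submitted ≤ 0: 3 ≤ 0 is false
  state resident: yes → true
  academic standing = good: warning == good is false
  GPA > 3.1: 2.23 > 3.1 is false
  essays submitted > 3: 3 > 3 is false
Combine:
[1.1.1.1] false OR false = false
[1.1.1] NOT false = true
[1.1] NOT true = false
[1.2.2.1] true AND false = false
[1.2.2] NOT false = true
[1.2] true AND true = true
[1.3.1.2] true OR true = true
[1.3.1] false OR true = true
[1.3] NOT true = false
[1] false AND true AND false = false
[2.1.1] true AND false = false
[2.1.2] false AND false = false
[2.1] false → false (antecedent false ⇒ implication holds) = true
[2.2.4] true AND false = false
[2.2] true OR false OR false OR false = true
[2] true AND true = true
[root] false AND true = false
Overall: false → declined

Declined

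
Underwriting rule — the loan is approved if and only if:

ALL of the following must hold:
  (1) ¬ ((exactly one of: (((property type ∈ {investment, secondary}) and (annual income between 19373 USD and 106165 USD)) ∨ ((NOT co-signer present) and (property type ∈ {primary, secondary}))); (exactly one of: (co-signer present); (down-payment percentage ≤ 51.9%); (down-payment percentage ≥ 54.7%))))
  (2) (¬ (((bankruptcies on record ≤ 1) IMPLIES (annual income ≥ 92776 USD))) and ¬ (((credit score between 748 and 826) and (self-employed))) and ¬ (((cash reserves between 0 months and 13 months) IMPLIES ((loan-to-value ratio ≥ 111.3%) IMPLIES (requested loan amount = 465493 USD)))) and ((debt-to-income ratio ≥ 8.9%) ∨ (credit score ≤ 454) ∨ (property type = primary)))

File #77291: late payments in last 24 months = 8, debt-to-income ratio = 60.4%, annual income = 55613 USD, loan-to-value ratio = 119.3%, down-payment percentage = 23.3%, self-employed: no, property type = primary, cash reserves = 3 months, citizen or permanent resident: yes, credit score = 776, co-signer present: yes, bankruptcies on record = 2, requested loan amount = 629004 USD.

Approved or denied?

Denied

Atomic conditions:
  property type ∈ {investment, secondary}: primary is not in the set → false
  annual income between 19373 USD and 106165 USD: 55613 in [19373, 106165] is true
  NOT co-signer present: yes → false
  property type ∈ {primary, secondary}: primary is in the set → true
  co-signer present: yes → true
  down-payment percentage ≤ 51.9%: 23.3 ≤ 51.9 is true
  down-payment percentage ≥ 54.7%: 23.3 ≥ 54.7 is false
  bankruptcies on record ≤ 1: 2 ≤ 1 is false
  annual income ≥ 92776 USD: 55613 ≥ 92776 is false
  credit score between 748 and 826: 776 in [748, 826] is true
  self-employed: no → false
  cash reserves between 0 months and 13 months: 3 in [0, 13] is true
  loan-to-value ratio ≥ 111.3%: 119.3 ≥ 111.3 is true
  requested loan amount = 465493 USD: 629004 == 465493 is false
  debt-to-income ratio ≥ 8.9%: 60.4 ≥ 8.9 is true
  credit score ≤ 454: 776 ≤ 454 is false
  property type = primary: primary == primary is true
Combine:
[1.1.1.1] false AND true = false
[1.1.1.2] false AND true = false
[1.1.1] false OR false = false
[1.1.2] exactly-one(true, true, false) = false
[1.1] exactly-one(false, false) = false
[1] NOT false = true
[2.1.1] false → false (antecedent false ⇒ implication holds) = true
[2.1] NOT true = false
[2.2.1] true AND false = false
[2.2] NOT false = true
[2.3.1.2] true → false = false
[2.3.1] true → false = false
[2.3] NOT false = true
[2.4] true OR false OR true = true
[2] false AND true AND true AND true = false
[root] true AND false = false
Overall: false → denied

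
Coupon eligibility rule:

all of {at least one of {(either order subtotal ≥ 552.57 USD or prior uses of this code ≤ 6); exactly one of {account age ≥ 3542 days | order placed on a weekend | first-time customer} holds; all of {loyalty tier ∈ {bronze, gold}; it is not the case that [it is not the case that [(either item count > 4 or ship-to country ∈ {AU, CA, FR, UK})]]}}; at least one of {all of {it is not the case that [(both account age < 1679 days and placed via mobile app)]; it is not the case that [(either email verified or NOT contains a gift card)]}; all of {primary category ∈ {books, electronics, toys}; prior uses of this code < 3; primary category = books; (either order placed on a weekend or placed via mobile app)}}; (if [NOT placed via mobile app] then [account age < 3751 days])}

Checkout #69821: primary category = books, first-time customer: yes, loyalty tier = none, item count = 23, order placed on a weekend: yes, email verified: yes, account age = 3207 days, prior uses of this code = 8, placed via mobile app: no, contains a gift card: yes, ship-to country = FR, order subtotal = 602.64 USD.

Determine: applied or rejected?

Atomic conditions:
  order subtotal ≥ 552.57 USD: 602.64 ≥ 552.57 is true
  prior uses of this code ≤ 6: 8 ≤ 6 is false
  account age ≥ 3542 days: 3207 ≥ 3542 is false
  order placed on a weekend: yes → true
  first-time customer: yes → true
  loyalty tier ∈ {bronze, gold}: none is not in the set → false
  item count > 4: 23 > 4 is true
  ship-to country ∈ {AU, CA, FR, UK}: FR is in the set → true
  account age < 1679 days: 3207 < 1679 is false
  placed via mobile app: no → false
  email verified: yes → true
  NOT contains a gift card: yes → false
  primary category ∈ {books, electronics, toys}: books is in the set → true
  prior uses of this code < 3: 8 < 3 is false
  primary category = books: books == books is true
  NOT placed via mobile app: no → true
  account age < 3751 days: 3207 < 3751 is true
Combine:
[1.1] true OR false = true
[1.2] exactly-one(false, true, true) = false
[1.3.2.1.1] true OR true = true
[1.3.2.1] NOT true = false
[1.3.2] NOT false = true
[1.3] false AND true = false
[1] true OR false OR false = true
[2.1.1.1] false AND false = false
[2.1.1] NOT false = true
[2.1.2.1] true OR false = true
[2.1.2] NOT true = false
[2.1] true AND false = false
[2.2.4] true OR false = true
[2.2] true AND false AND true AND true = false
[2] false OR false = false
[3] true → true = true
[root] true AND false AND true = false
Overall: false → rejected

Rejected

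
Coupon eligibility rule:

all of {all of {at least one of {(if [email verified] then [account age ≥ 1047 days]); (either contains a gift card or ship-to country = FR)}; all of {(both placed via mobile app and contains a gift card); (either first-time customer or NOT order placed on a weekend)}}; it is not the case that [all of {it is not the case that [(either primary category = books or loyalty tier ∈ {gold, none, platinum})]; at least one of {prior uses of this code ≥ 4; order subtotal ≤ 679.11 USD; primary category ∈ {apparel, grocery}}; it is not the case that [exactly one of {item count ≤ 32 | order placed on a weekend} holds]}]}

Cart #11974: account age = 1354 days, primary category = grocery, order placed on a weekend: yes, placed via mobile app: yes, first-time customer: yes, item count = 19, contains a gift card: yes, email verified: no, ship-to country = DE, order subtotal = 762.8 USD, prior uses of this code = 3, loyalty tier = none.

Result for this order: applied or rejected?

Applied

Atomic conditions:
  email verified: no → false
  account age ≥ 1047 days: 1354 ≥ 1047 is true
  contains a gift card: yes → true
  ship-to country = FR: DE == FR is false
  placed via mobile app: yes → true
  first-time customer: yes → true
  NOT order placed on a weekend: yes → false
  primary category = books: grocery == books is false
  loyalty tier ∈ {gold, none, platinum}: none is in the set → true
  prior uses of this code ≥ 4: 3 ≥ 4 is false
  order subtotal ≤ 679.11 USD: 762.8 ≤ 679.11 is false
  primary category ∈ {apparel, grocery}: grocery is in the set → true
  item count ≤ 32: 19 ≤ 32 is true
  order placed on a weekend: yes → true
Combine:
[1.1.1] false → true (antecedent false ⇒ implication holds) = true
[1.1.2] true OR false = true
[1.1] true OR true = true
[1.2.1] true AND true = true
[1.2.2] true OR false = true
[1.2] true AND true = true
[1] true AND true = true
[2.1.1.1] false OR true = true
[2.1.1] NOT true = false
[2.1.2] false OR false OR true = true
[2.1.3.1] exactly-one(true, true) = false
[2.1.3] NOT false = true
[2.1] false AND true AND true = false
[2] NOT false = true
[root] true AND true = true
Overall: true → applied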